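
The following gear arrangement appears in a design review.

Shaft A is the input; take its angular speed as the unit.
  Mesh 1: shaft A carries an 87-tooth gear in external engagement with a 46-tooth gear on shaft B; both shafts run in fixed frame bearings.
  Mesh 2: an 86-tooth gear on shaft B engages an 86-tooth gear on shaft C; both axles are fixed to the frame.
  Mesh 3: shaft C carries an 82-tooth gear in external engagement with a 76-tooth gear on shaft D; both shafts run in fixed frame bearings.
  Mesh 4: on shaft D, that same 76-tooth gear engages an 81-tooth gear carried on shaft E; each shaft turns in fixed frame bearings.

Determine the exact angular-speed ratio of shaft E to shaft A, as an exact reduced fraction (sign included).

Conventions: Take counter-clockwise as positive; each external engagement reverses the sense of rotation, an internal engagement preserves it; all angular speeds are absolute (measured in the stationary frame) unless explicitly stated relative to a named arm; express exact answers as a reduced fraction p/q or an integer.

1189/621

class = fixed-axis compound train [4 meshes; 4 ratios multiply, 4 sense flips]
mesh 1 [87T→46T]: running ratio 87/46, sense −
mesh 2 [86T→86T]: running ratio 87/46, sense +
mesh 3 [82T→76T]: running ratio 3567/1748, sense −
mesh 4 [76T→81T]: running ratio 1189/621, sense +
ω_out/ω_in = 1189/621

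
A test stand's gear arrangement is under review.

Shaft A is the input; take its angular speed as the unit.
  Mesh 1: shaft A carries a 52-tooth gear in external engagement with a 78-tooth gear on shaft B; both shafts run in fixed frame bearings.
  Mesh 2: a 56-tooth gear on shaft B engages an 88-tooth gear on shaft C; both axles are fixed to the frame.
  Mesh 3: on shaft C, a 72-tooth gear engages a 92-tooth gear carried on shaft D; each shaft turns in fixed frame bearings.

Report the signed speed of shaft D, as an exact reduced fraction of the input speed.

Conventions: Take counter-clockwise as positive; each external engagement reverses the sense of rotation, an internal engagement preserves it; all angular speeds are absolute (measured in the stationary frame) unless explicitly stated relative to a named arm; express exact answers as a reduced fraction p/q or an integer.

3-mesh fixed-axis compound train (all bearings frame-fixed)
mesh 1 [52T→78T]: |ω|/ω_in = 1×52/78 = 2/3, sense flips to −
mesh 2 [56T→88T]: |ω|/ω_in = (2/3)×56/88 = 14/33, sense flips to +
mesh 3 [72T→92T]: |ω|/ω_in = (14/33)×72/92 = 84/253, sense flips to −
signed output speed (× input speed) = -84/253

-84/253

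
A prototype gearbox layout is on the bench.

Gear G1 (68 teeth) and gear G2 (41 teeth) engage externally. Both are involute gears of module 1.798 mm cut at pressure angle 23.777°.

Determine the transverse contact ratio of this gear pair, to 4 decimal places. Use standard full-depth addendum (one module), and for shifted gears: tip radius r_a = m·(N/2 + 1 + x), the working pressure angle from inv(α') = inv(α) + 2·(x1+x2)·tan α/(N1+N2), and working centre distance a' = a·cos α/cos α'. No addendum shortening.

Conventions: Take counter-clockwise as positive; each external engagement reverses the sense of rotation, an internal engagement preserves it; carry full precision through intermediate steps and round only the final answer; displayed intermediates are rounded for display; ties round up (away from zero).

topology: single-mesh involute geometry — m = 1.798, 68T/41T pair
base radii: r_b1 = 55.943213, r_b2 = 33.730467
tip radii: r_a1 = 62.930000, r_a2 = 38.657000
no profile shift: α' = α, a' = a
action lengths: √(r_a1²−r_b1²) = 28.819123, √(r_a2²−r_b2²) = 18.884366
base pitch p_b = π·m·cos α = 5.169141
CR = (28.819123 + 18.884366 − 97.991000·sin 23.77700°)/5.169141 = 1.585501
contact ratio ≈ 1.5855

1.5855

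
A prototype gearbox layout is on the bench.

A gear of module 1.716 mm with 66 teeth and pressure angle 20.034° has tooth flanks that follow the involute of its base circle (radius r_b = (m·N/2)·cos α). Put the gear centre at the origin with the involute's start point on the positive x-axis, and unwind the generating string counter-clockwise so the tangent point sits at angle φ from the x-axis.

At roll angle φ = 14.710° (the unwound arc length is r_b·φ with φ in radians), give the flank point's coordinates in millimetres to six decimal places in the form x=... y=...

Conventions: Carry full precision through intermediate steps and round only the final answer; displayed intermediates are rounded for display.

x=54.925992 y=0.298131

class = single-mesh tooth geometry [base-circle involute, m = 1.716, 66T]
pitch radius r_p = m·N/2 = 1.716·66/2 = 56.628000
base radius r_b = r_p·cos α = 56.628000·cos 20.034° = 53.201411
roll angle φ = 14.710° = 0.25673793 rad
x = r_b·(cos φ + φ·sin φ) = 54.925992
y = r_b·(sin φ − φ·cos φ) = 0.298131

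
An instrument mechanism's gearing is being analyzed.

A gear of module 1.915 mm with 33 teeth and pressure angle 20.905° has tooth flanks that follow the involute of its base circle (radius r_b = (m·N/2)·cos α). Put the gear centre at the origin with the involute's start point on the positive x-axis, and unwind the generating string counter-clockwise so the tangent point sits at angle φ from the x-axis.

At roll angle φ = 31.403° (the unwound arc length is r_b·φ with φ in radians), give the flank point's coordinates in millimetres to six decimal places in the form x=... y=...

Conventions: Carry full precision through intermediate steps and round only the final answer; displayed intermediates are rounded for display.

x=33.623608 y=1.571817

class = single-mesh tooth geometry [base-circle involute, m = 1.915, 33T]
pitch radius r_p = m·N/2 = 1.915·33/2 = 31.597500
base radius r_b = r_p·cos α = 31.597500·cos 20.905° = 29.517542
roll angle φ = 31.403° = 0.54808575 rad
x = r_b·(cos φ + φ·sin φ) = 33.623608
y = r_b·(sin φ − φ·cos φ) = 1.571817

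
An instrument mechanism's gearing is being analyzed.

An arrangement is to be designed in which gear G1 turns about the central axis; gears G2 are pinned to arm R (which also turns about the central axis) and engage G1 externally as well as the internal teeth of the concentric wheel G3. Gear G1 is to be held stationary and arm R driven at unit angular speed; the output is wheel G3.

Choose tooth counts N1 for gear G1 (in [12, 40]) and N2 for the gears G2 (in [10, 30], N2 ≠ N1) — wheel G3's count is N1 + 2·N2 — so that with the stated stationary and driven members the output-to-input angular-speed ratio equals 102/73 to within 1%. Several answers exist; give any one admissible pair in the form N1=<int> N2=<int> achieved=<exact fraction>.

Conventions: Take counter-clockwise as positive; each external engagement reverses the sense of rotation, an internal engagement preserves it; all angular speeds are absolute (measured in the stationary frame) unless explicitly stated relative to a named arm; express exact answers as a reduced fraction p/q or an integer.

N1=29 N2=22 achieved=102/73

design class (target 102/73): planetary set
Willis with ω_sun = 0: ω_ring/ω_arm = (N1+N3)/N3; set equal to 102/73  ⇒  N3/N1 = 1/(102/73 − 1) = 73/29
N3 = N1 + 2·N2  ⇒  N2/N1 = (N3/N1 − 1)/2 = (73/29 − 1)/2 = 22/29
smallest multiple with N1 ≥ 12 and N2 ≥ 10: k = 1  ⇒  N1 = 1·29 = 29, N2 = 1·22 = 22 (N1 ≤ 40, N2 ≤ 30, N2 ≠ N1 ✓), N3 = 29 + 2·22 = 73
check: (N1+N3)/N3 with N1 = 29, N3 = 73 gives 102/73; |achieved − target| = 0 ≤ 51/3650 ✓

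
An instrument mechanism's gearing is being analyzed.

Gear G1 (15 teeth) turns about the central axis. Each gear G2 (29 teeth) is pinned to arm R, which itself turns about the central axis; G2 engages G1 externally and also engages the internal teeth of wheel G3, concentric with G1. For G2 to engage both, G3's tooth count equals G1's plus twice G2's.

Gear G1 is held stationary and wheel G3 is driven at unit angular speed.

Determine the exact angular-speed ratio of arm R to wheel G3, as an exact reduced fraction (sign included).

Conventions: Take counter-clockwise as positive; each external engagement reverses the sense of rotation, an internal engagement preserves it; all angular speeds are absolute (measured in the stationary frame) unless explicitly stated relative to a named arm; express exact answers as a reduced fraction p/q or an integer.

topology: planetary set — G1 15T / G2 29T / G3 73T, arm = carrier (Willis)
ring teeth: 15 + 2·29 = 73
15(ω_sun−ω_arm) = −73(ω_ring−ω_arm),  ω_sun = 0, ω_ring = 1
15(0−ω_arm) = −73(1−ω_arm)  ⇒  88·ω_arm = 73  ⇒  ω_arm = 73/88
ω_out/ω_in = 73/88

73/88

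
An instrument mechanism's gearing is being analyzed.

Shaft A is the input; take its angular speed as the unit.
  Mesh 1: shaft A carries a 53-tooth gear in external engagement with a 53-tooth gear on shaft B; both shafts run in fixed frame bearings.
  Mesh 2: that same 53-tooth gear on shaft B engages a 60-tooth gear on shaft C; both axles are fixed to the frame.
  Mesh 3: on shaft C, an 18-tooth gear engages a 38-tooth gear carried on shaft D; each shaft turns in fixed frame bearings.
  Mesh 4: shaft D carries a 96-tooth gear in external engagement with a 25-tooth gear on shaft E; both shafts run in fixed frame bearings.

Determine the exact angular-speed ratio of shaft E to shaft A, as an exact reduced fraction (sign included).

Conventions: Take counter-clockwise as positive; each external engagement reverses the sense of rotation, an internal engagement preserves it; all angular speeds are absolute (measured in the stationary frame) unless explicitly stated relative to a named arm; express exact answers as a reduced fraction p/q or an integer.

class = fixed-axis compound train [4 meshes; 4 ratios multiply, 4 sense flips]
mesh 1 [53T→53T]: running ratio 1, sense −
mesh 2 [53T→60T]: running ratio 53/60, sense +
mesh 3 [18T→38T]: running ratio 159/380, sense −
mesh 4 [96T→25T]: running ratio 3816/2375, sense +
ω_out/ω_in = 3816/2375

3816/2375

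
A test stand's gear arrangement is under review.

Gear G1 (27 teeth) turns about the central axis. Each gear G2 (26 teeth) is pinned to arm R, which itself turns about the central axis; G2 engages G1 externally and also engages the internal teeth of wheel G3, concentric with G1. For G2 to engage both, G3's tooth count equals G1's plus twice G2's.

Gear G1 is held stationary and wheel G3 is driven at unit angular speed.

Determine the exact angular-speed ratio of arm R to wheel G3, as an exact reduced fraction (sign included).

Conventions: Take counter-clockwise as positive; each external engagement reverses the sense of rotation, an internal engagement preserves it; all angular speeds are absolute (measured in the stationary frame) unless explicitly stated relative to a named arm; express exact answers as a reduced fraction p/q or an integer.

79/106

recognized (axles ride arm R): planetary set, 27/26/79 teeth
ring teeth: 27 + 2·26 = 79
27(ω_sun−ω_arm) = −79(ω_ring−ω_arm),  ω_sun = 0, ω_ring = 1
27(0−ω_arm) = −79(1−ω_arm)  ⇒  106·ω_arm = 79  ⇒  ω_arm = 79/106
ω_out/ω_in = 79/106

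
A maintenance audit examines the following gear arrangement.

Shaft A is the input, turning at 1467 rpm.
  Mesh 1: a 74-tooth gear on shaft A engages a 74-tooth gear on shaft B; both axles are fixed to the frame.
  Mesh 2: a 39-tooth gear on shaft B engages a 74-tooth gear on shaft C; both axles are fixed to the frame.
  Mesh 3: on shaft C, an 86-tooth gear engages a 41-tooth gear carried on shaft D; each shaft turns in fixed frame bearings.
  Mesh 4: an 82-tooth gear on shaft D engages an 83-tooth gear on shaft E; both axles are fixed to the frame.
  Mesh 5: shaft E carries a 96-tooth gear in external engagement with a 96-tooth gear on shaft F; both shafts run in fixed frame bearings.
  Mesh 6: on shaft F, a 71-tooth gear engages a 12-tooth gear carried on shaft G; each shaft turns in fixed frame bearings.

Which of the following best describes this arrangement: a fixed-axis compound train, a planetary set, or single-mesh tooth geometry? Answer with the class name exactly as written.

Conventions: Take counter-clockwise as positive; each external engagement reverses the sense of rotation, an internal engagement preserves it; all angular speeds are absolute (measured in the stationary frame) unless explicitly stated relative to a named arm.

fixed-axis compound train

class = fixed-axis compound train [6 meshes; 6 ratios multiply, 6 sense flips]
classification: fixed-axis compound train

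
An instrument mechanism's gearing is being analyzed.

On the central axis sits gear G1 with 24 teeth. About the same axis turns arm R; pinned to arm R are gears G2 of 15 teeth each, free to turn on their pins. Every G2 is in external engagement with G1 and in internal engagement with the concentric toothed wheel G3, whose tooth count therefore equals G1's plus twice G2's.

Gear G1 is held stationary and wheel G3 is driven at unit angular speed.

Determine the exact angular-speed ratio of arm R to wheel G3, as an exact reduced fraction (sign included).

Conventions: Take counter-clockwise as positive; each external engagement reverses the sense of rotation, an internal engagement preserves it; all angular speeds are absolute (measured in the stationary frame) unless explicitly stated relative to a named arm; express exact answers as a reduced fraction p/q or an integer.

9/13

topology: planetary set — G1 24T / G2 15T / G3 54T, arm = carrier (Willis)
ring teeth: 24 + 2·15 = 54
24(ω_sun−ω_arm) = −54(ω_ring−ω_arm),  ω_sun = 0, ω_ring = 1
24(0−ω_arm) = −54(1−ω_arm)  ⇒  78·ω_arm = 54  ⇒  ω_arm = 9/13
ω_out/ω_in = 9/13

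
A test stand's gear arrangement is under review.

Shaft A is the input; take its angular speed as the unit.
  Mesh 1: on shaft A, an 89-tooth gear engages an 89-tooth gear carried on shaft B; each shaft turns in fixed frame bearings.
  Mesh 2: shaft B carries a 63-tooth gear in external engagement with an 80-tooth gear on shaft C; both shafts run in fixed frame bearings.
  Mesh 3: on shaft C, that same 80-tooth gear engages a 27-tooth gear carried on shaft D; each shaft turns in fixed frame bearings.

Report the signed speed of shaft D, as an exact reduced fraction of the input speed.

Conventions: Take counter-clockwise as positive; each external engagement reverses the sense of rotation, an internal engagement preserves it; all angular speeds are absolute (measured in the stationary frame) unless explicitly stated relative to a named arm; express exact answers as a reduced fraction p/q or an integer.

3-mesh fixed-axis compound train (all bearings frame-fixed)
mesh 1 [89T→89T]: |ω|/ω_in = 1×89/89 = 1, sense flips to −
mesh 2 [63T→80T]: |ω|/ω_in = 1×63/80 = 63/80, sense flips to +
mesh 3 [80T→27T]: |ω|/ω_in = (63/80)×80/27 = 7/3, sense flips to −
signed output speed (× input speed) = -7/3

-7/3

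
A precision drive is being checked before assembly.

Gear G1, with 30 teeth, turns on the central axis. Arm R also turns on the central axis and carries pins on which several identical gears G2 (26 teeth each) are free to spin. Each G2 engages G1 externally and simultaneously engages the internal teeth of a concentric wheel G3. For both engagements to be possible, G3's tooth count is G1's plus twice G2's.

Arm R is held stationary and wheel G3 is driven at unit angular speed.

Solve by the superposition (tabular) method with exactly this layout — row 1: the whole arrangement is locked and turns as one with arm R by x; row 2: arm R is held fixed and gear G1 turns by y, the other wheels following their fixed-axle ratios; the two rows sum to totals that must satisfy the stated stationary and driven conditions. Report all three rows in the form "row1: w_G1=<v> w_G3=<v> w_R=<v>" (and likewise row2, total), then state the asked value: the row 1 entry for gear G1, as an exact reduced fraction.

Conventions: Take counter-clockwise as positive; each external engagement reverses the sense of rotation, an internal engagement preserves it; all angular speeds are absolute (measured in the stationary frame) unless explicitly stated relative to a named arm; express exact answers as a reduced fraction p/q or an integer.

row1: w_G1=0 w_G3=0 w_R=0
row2: w_G1=-41/15 w_G3=1 w_R=0
total: w_G1=-41/15 w_G3=1 w_R=0
asked value: 0

class = planetary set [G3 = 30+2·26 = 82; Willis about the carrier]
row 1: whole set turns with the arm by x
row 2 (arm held, sun turns y): ω_ring = −(30/82)·y, ω_arm = 0
boundary: total ω_arm = x = 0 and total ω_ring = x − (30/82)·y = 1  ⇒  y = -41/15, x = 0
row 2 ring = −(30/82)·(-41/15) = 1
totals (row 1 + row 2): sun 0 + (-41/15) = -41/15, ring 0 + 1 = 1, arm 0 + 0 = 0
asked cell (row1, sun) = 0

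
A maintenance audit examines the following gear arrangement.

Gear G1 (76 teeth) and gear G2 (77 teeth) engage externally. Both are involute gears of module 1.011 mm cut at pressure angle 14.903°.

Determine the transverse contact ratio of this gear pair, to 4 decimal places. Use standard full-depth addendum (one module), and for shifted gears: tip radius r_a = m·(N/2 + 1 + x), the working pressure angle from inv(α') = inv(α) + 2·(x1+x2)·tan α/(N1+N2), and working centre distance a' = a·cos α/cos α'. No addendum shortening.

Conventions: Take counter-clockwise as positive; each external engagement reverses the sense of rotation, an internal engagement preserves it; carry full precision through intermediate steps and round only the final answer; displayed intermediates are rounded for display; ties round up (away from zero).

2.2161

class = single-mesh tooth geometry [involute pair 76T × 77T, m = 1.011]
base radii: r_b1 = 37.125719, r_b2 = 37.614215
tip radii: r_a1 = 39.429000, r_a2 = 39.934500
no profile shift: α' = α, a' = a
action lengths: √(r_a1²−r_b1²) = 13.278819, √(r_a2²−r_b2²) = 13.413989
base pitch p_b = π·m·cos α = 3.069313
CR = (13.278819 + 13.413989 − 77.341500·sin 14.90300°)/3.069313 = 2.216085
contact ratio ≈ 2.2161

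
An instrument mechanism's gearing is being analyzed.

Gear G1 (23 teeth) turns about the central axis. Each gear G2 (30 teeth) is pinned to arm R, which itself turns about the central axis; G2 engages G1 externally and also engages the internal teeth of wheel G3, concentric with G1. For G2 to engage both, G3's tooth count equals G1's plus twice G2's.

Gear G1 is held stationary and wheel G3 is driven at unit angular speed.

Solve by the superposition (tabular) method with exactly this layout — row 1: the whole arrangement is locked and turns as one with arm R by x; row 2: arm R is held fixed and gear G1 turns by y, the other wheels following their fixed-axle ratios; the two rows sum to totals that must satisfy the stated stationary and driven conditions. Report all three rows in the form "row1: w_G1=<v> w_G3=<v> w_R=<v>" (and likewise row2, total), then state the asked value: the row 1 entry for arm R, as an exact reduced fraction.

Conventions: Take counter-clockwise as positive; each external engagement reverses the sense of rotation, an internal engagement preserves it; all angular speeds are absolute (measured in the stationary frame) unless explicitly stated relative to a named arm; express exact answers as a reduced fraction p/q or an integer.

row1: w_G1=83/106 w_G3=83/106 w_R=83/106
row2: w_G1=-83/106 w_G3=23/106 w_R=0
total: w_G1=0 w_G3=1 w_R=83/106
asked value: 83/106

recognized (axles ride arm R): planetary set, 23/30/83 teeth
row 1: whole set turns with the arm by x
superposition row 2 [arm held]: sun y, ring −(23/83)·y, arm 0
boundary: total ω_sun = x + y = 0 and total ω_ring = x − (23/83)·y = 1  ⇒  y = -83/106, x = 83/106
row 2 ring = −(23/83)·(-83/106) = 23/106
totals (row 1 + row 2): sun 83/106 + (-83/106) = 0, ring 83/106 + 23/106 = 1, arm 83/106 + 0 = 83/106
asked cell (row1, arm) = 83/106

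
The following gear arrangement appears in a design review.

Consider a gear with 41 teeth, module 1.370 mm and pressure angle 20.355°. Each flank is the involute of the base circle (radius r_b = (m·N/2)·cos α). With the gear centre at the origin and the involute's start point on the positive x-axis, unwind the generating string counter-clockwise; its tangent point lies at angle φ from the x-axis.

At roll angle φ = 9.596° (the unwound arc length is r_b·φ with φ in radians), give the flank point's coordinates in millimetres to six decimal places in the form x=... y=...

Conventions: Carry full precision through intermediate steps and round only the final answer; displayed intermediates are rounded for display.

recognized (one wheel, involute flank): single-mesh tooth geometry, m = 1.370, N = 41
pitch radius r_p = m·N/2 = 1.370·41/2 = 28.085000
base radius r_b = r_p·cos α = 28.085000·cos 20.355° = 26.331245
roll angle φ = 9.596° = 0.16748180 rad
x = r_b·(cos φ + φ·sin φ) = 26.697957
y = r_b·(sin φ − φ·cos φ) = 0.041118

x=26.697957 y=0.041118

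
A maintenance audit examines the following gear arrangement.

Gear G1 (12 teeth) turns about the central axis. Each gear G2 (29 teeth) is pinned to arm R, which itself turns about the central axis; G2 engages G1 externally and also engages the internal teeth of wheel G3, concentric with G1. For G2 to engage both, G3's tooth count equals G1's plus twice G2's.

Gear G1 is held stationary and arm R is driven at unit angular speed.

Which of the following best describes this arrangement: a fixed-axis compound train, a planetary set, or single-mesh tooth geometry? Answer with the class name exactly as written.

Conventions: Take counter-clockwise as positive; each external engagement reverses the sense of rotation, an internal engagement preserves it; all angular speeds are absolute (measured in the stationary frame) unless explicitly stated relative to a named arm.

planetary set (12T centre, 29T on arm, 70T internal) — Willis relation
classification: planetary set

planetary set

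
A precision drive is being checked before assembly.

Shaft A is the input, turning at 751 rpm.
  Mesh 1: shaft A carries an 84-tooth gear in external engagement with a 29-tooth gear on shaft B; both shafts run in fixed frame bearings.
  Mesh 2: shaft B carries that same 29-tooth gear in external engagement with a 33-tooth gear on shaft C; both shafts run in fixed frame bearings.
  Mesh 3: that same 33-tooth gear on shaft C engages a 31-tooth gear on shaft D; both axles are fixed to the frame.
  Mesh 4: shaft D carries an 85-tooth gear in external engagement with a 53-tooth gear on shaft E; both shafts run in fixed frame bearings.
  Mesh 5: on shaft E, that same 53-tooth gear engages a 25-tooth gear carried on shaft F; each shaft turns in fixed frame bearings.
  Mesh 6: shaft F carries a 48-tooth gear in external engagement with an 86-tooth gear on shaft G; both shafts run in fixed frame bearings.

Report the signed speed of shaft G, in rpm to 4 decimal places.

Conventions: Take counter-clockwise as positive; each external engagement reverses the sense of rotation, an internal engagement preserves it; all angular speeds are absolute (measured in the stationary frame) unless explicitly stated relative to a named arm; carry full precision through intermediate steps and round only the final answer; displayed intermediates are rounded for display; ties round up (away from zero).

topology: fixed-axis compound train — 6 meshes, A→G
mesh 1 [84T→29T]: ω = 751.0000×84/29 = 2175.3103 rpm, sense flips to −
mesh 2 [29T→33T]: ω = 2175.3103×29/33 = 1911.6364 rpm, sense flips to +
mesh 3 [33T→31T]: ω = 1911.6364×33/31 = 2034.9677 rpm, sense flips to −
mesh 4 [85T→53T]: ω = 2034.9677×85/53 = 3263.6275 rpm, sense flips to +
mesh 5 [53T→25T]: ω = 3263.6275×53/25 = 6918.8903 rpm, sense flips to −
mesh 6 [48T→86T]: ω = 6918.8903×48/86 = 3861.7062 rpm, sense flips to +
signed output speed = +3861.7062 rpm

+3861.7062 rpm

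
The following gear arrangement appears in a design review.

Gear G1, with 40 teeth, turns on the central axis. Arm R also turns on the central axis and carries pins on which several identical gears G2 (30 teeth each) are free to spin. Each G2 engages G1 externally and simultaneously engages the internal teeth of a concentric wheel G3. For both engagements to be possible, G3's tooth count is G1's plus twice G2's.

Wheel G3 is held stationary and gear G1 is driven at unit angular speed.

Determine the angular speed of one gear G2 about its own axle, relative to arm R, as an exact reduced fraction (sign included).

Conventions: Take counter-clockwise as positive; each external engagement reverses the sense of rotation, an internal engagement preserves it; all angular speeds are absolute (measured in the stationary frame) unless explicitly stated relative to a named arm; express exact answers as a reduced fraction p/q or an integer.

-20/21

class = planetary set [G3 = 40+2·30 = 100; Willis about the carrier]
ring teeth: 40 + 2·30 = 100
40(ω_sun−ω_arm) = −100(ω_ring−ω_arm),  ω_ring = 0, ω_sun = 1
40(1−ω_arm) = −100(0−ω_arm)  ⇒  140·ω_arm = 40  ⇒  ω_arm = 2/7
sun–planet mesh: 40·(1−2/7) = −30·(ω_p−ω_arm)  ⇒  ω_p−ω_arm = -20/21
exact speed ratio = -20/21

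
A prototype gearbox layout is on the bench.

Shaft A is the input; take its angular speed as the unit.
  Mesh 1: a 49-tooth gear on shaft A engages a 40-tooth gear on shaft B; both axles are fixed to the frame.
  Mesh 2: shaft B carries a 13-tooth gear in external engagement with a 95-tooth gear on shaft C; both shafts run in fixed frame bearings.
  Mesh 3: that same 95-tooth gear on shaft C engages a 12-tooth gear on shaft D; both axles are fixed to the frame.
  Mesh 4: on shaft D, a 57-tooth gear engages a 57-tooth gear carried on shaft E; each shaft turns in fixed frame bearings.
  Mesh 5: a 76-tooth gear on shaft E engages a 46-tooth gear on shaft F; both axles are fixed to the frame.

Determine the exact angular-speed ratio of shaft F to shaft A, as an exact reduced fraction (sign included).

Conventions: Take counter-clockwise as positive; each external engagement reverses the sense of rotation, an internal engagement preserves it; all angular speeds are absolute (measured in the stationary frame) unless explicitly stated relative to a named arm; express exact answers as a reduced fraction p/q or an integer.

class = fixed-axis compound train [5 meshes; 5 ratios multiply, 5 sense flips]
mesh 1 [49T→40T]: running ratio 49/40, sense −
mesh 2 [13T→95T]: running ratio 637/3800, sense +
mesh 3 [95T→12T]: running ratio 637/480, sense −
mesh 4 [57T→57T]: running ratio 637/480, sense +
mesh 5 [76T→46T]: running ratio 12103/5520, sense −
ω_out/ω_in = -12103/5520

-12103/5520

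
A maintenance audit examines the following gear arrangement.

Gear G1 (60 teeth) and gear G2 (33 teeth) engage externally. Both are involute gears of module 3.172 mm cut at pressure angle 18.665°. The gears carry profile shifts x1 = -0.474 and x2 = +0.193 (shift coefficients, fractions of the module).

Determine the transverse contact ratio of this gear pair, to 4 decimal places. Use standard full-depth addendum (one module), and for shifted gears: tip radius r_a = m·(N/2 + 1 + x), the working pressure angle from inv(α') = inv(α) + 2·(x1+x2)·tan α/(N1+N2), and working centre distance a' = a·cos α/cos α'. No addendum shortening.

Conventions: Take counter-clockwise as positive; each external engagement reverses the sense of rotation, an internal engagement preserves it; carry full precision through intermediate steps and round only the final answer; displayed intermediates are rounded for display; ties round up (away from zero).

1.8382

topology: single-mesh involute geometry — m = 3.172, 60T/33T pair
base radii: r_b1 = 90.155150, r_b2 = 49.585333
tip radii: r_a1 = 96.828472, r_a2 = 56.122196
inv(α') = inv(18.665°) + 2·(-0.474+0.193)·tan α/(60+33) = 0.00999358  ⇒  α' = 17.57310°
a' = a·cos α / cos α' = 147.4980·cos 18.665°/cos 17.57310° = 146.581054
action lengths: √(r_a1²−r_b1²) = 35.324239, √(r_a2²−r_b2²) = 26.286796
base pitch p_b = π·m·cos α = 9.441025
CR = (35.324239 + 26.286796 − 146.581054·sin 17.57310°)/9.441025 = 1.838246
contact ratio ≈ 1.8382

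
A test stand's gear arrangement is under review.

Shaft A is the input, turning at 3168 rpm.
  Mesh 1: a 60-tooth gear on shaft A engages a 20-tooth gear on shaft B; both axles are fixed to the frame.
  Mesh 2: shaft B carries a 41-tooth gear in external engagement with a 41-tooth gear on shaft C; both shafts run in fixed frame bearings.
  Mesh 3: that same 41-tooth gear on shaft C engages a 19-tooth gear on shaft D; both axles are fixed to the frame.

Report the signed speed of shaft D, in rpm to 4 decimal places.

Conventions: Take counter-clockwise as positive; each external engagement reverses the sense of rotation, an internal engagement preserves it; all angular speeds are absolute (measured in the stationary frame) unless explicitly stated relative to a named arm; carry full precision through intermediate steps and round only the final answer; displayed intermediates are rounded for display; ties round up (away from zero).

-20508.6316 rpm

recognized (4 fixed axles, 3 meshes): fixed-axis compound train
mesh 1 [60T→20T]: ω = 3168.0000×60/20 = 9504.0000 rpm, sense flips to −
mesh 2 [41T→41T]: ω = 9504.0000×41/41 = 9504.0000 rpm, sense flips to +
mesh 3 [41T→19T]: ω = 9504.0000×41/19 = 20508.6316 rpm, sense flips to −
signed output speed = -20508.6316 rpm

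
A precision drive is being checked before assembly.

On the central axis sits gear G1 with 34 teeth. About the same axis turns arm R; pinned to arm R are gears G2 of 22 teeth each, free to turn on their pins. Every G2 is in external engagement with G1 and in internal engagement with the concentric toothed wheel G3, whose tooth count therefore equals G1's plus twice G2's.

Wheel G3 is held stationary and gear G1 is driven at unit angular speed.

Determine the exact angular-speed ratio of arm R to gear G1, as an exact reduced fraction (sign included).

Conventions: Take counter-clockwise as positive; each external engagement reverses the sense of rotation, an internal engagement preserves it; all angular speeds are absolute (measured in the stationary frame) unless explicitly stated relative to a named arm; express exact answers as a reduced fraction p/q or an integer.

class = planetary set [G3 = 34+2·22 = 78; Willis about the carrier]
ring teeth: 34 + 2·22 = 78
34(ω_sun−ω_arm) = −78(ω_ring−ω_arm),  ω_ring = 0, ω_sun = 1
34(1−ω_arm) = −78(0−ω_arm)  ⇒  112·ω_arm = 34  ⇒  ω_arm = 17/56
ω_out/ω_in = 17/56

17/56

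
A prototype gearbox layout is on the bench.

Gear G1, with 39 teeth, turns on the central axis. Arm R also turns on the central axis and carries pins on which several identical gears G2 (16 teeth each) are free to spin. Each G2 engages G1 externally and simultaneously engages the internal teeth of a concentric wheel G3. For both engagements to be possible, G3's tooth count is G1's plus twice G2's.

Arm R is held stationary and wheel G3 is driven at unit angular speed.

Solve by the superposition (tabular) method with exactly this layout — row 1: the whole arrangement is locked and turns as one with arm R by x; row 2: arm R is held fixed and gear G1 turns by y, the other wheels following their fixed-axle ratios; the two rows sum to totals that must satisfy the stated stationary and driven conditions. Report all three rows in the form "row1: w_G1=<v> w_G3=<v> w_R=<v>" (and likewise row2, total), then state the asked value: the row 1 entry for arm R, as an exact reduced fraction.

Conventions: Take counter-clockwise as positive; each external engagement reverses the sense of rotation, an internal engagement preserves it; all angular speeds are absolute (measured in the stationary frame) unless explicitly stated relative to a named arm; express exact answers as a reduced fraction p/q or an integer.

row1: w_G1=0 w_G3=0 w_R=0
row2: w_G1=-71/39 w_G3=1 w_R=0
total: w_G1=-71/39 w_G3=1 w_R=0
asked value: 0

planetary set (39T centre, 16T on arm, 71T internal) — Willis relation
row 1 (train locked, turned with arm): all members turn x
superposition row 2 [arm held]: sun y, ring −(39/71)·y, arm 0
boundary: total ω_arm = x = 0 and total ω_ring = x − (39/71)·y = 1  ⇒  y = -71/39, x = 0
row 2 ring = −(39/71)·(-71/39) = 1
totals (row 1 + row 2): sun 0 + (-71/39) = -71/39, ring 0 + 1 = 1, arm 0 + 0 = 0
asked cell (row1, arm) = 0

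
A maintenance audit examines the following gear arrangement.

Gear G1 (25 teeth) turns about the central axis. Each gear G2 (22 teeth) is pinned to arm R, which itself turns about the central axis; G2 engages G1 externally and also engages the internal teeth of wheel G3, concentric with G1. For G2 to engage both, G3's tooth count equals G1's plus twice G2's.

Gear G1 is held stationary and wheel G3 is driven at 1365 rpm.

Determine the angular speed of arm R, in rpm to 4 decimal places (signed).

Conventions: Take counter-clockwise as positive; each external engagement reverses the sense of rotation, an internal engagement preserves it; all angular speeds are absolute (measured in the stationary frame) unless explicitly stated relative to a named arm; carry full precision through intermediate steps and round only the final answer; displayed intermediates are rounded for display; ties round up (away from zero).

+1001.9681 rpm

planetary set (25T centre, 22T on arm, 69T internal) — Willis relation
normalise by the input: solve with ω_ring = 1, then scale by 1365 rpm
ring teeth: 25 + 2·22 = 69
25(ω_sun−ω_arm) = −69(ω_ring−ω_arm),  ω_sun = 0, ω_ring = 1
25(0−ω_arm) = −69(1−ω_arm)  ⇒  94·ω_arm = 69  ⇒  ω_arm = 69/94
scale: ω_arm = 69/94 × 1365 rpm = +1001.9681 rpm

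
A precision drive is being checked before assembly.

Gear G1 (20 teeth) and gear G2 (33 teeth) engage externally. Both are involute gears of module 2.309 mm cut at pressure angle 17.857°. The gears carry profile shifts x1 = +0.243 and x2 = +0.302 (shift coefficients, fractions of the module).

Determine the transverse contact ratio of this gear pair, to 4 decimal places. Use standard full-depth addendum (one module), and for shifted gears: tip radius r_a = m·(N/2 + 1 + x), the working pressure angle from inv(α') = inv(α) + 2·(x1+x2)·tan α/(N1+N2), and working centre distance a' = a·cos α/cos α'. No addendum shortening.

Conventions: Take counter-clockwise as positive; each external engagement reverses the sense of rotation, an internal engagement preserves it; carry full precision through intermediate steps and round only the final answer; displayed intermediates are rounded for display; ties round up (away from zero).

1.5809

topology: single-mesh involute geometry — m = 2.309, 20T/33T pair
base radii: r_b1 = 21.977635, r_b2 = 36.263097
tip radii: r_a1 = 25.960087, r_a2 = 41.104818
inv(α') = inv(17.857°) + 2·(+0.243+0.302)·tan α/(20+33) = 0.01712478  ⇒  α' = 20.91403°
a' = a·cos α / cos α' = 61.1885·cos 17.857°/cos 20.91403° = 62.348426
action lengths: √(r_a1²−r_b1²) = 13.817007, √(r_a2²−r_b2²) = 19.354427
base pitch p_b = π·m·cos α = 6.904478
CR = (13.817007 + 19.354427 − 62.348426·sin 20.91403°)/6.904478 = 1.580876
contact ratio ≈ 1.5809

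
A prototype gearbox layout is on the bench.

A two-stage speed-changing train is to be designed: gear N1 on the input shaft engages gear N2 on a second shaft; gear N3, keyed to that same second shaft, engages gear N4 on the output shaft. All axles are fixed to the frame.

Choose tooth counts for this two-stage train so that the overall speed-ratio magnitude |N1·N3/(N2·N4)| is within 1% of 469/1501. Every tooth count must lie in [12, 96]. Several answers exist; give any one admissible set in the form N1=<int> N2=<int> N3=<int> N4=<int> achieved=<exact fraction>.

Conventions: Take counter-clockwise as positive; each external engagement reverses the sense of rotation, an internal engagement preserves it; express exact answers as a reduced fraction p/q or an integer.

design class (target 469/1501): fixed-axis compound train
target = 469/1501 in lowest terms: an exact hit needs N1·N3 = k·469 and N2·N4 = k·1501 for one integer k, every count in [12, 96]; additionally prefer no 1:1 stage (N1 ≠ N2, N3 ≠ N4)
k = 1: no 1:1-free in-range split of k·469 and k·1501 into factor pairs; take k = 2
k = 2: N1·N3 = 938 = 14·67, N2·N4 = 3002 = 38·79
achieved = 14·67/(38·79) = 469/1501; |achieved − target| = 0 ≤ 469/150100 ✓

N1=14 N2=38 N3=67 N4=79 achieved=469/1501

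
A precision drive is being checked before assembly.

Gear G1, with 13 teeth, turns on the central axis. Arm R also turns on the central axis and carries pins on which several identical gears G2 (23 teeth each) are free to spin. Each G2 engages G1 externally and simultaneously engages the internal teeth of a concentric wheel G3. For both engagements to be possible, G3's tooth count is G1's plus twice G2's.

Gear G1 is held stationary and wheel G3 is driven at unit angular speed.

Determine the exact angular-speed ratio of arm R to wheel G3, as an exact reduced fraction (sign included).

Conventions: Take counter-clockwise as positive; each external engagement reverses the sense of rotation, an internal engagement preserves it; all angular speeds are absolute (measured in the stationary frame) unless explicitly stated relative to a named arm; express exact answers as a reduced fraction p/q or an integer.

59/72

class = planetary set [G3 = 13+2·23 = 59; Willis about the carrier]
ring teeth: 13 + 2·23 = 59
13(ω_sun−ω_arm) = −59(ω_ring−ω_arm),  ω_sun = 0, ω_ring = 1
13(0−ω_arm) = −59(1−ω_arm)  ⇒  72·ω_arm = 59  ⇒  ω_arm = 59/72
ω_out/ω_in = 59/72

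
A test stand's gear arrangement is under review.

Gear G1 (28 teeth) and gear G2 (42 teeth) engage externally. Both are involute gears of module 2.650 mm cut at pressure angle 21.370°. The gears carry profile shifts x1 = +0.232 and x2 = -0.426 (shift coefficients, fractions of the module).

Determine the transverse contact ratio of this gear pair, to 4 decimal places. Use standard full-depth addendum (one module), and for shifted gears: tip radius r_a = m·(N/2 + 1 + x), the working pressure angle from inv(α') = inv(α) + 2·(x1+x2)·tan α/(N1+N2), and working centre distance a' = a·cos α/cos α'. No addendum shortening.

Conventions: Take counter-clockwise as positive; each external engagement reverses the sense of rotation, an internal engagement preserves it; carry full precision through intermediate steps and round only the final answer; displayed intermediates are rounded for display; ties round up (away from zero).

1.6359

single-mesh involute tooth geometry (28T engaging 42T at module 2.650)
base radii: r_b1 = 34.549254, r_b2 = 51.823881
tip radii: r_a1 = 40.364800, r_a2 = 57.171100
inv(α') = inv(21.370°) + 2·(+0.232-0.426)·tan α/(28+42) = 0.01614609  ⇒  α' = 20.52207°
a' = a·cos α / cos α' = 92.7500·cos 21.370°/cos 20.52207° = 92.226056
action lengths: √(r_a1²−r_b1²) = 20.872617, √(r_a2²−r_b2²) = 24.141666
base pitch p_b = π·m·cos α = 7.752834
CR = (20.872617 + 24.141666 − 92.226056·sin 20.52207°)/7.752834 = 1.635888
contact ratio ≈ 1.6359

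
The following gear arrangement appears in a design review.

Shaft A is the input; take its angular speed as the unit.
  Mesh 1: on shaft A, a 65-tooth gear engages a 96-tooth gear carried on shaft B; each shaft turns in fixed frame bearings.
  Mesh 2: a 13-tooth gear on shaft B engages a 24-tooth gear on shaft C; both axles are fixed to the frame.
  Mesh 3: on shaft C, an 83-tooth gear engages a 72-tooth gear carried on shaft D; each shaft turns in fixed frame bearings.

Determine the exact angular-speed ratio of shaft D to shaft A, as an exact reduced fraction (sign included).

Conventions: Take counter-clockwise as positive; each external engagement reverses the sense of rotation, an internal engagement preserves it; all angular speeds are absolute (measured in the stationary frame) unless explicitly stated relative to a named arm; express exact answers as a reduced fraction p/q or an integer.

class = fixed-axis compound train [3 meshes; 3 ratios multiply, 3 sense flips]
mesh 1 [65T→96T]: running ratio 65/96, sense −
mesh 2 [13T→24T]: running ratio 845/2304, sense +
mesh 3 [83T→72T]: running ratio 70135/165888, sense −
ω_out/ω_in = -70135/165888

-70135/165888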